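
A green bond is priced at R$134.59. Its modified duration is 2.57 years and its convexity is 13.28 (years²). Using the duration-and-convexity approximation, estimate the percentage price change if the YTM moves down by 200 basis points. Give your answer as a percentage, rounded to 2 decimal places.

+5.41%

Duration effect: -D_mod·Δy = -2.57 × (-0.02) = +0.051400
Convexity effect: ½·C·(Δy)² = 0.5 × 13.28 × (-0.02)² = +0.0026560
ΔP/P ≈ +0.051400 + 0.0026560 = +0.054056
= +5.4056%.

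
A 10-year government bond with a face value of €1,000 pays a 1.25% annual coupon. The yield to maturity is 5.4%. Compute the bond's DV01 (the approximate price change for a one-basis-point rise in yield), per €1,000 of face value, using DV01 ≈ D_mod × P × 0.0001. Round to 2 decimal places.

€0.61

Periodic yield y = 0.054.
  t   CF        PV=CF/(1+0.054)^t    t·PV
  1        12.50        11.8596        11.8596
  2        12.50        11.2520        22.5040
  3        12.50        10.6755        32.0265
  4        12.50        10.1286        40.5142
  5        12.50         9.6096        48.0482
  6        12.50         9.1173        54.7038
  7        12.50         8.6502        60.5513
  8        12.50         8.2070        65.6561
  9        12.50         7.7865        70.0789
  10    1,012.50       598.3963     5,983.9633
  Σ                    685.6826     6,389.9059
P = 685.6826; D_Mac = 9.31904 yrs; D_mod = 8.84160 yrs.
DV01 ≈ 8.84160 × 685.6826 × 0.0001 = 0.606253.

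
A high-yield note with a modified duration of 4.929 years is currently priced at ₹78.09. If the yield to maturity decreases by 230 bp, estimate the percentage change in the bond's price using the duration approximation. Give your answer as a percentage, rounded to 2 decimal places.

+11.34%

Duration approximation: ΔP/P ≈ -D_mod · Δy = -4.929 × (-0.023) = +0.113367.
As a percentage: +11.3367%.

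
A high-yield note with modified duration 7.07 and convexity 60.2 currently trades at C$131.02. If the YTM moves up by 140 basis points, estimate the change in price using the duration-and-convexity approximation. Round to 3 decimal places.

Duration effect: -D_mod·Δy = -7.07 × (+0.014) = -0.098980
Convexity effect: ½·C·(Δy)² = 0.5 × 60.2 × (0.014)² = +0.0058996
ΔP/P ≈ -0.098980 + 0.0058996 = -0.0930804
ΔP ≈ 131.02 × (-0.0930804) = -12.195394008.

-C$12.195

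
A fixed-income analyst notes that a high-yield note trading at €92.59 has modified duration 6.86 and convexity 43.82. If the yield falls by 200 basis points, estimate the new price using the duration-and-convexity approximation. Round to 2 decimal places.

Duration effect: -D_mod·Δy = -6.86 × (-0.02) = +0.137200
Convexity effect: ½·C·(Δy)² = 0.5 × 43.82 × (-0.02)² = +0.0087640
ΔP/P ≈ +0.137200 + 0.0087640 = +0.145964
New price ≈ 92.59 × (1 + 0.145964) = 106.10480676.

€106.10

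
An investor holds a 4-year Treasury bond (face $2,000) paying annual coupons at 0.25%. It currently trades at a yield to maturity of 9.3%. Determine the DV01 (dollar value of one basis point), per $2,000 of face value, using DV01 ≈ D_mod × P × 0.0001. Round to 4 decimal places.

$0.5164

Periodic yield y = 0.093.
  t   CF        PV=CF/(1+0.093)^t    t·PV
  1         5.00         4.5746         4.5746
  2         5.00         4.1853         8.3707
  3         5.00         3.8292        11.4876
  4     2,005.00     1,404.8622     5,619.4488
  Σ                  1,417.4513     5,643.8817
P = 1,417.4513; D_Mac = 3.98171 yrs; D_mod = 3.64292 yrs.
DV01 ≈ 3.64292 × 1,417.4513 × 0.0001 = 0.516366.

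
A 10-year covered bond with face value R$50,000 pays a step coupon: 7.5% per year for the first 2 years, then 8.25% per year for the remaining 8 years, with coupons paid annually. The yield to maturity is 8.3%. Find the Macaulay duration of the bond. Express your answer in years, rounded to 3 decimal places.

7.255 years

Periodic yield y = 0.083. Discount each cash flow and weight by its year:
  t   CF        PV=CF/(1+0.083)^t    t·PV
  1     3,750.00     3,462.6039     3,462.6039
  2     3,750.00     3,197.2335     6,394.4670
  3     4,125.00     3,247.4209     9,742.2627
  4     4,125.00     2,998.5419    11,994.1677
  5     4,125.00     2,768.7368    13,843.6839
  6     4,125.00     2,556.5437    15,339.2619
  7     4,125.00     2,360.6128    16,524.2896
  8     4,125.00     2,179.6979    17,437.5830
  9     4,125.00     2,012.6481    18,113.8327
  10   54,125.00    24,384.4713   243,844.7127
  Σ                 49,168.5107   356,696.8651
Price P = Σ PV = 49,168.5107.
Macaulay duration = Σ(t·PV) / P = 356,696.8651 / 49,168.5107 = 7.25458 years.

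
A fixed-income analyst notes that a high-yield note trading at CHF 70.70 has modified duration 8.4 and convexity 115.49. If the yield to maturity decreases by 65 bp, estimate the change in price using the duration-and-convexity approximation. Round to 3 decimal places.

+CHF 4.033

Duration effect: -D_mod·Δy = -8.4 × (-0.0065) = +0.054600
Convexity effect: ½·C·(Δy)² = 0.5 × 115.49 × (-0.0065)² = +0.00243972625
ΔP/P ≈ +0.054600 + 0.00243972625 = +0.05703972625
ΔP ≈ 70.70 × (+0.05703972625) = +4.032708645875.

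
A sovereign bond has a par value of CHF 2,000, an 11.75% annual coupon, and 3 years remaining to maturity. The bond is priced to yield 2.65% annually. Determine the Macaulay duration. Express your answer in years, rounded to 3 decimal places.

Periodic yield y = 0.0265. Discount each cash flow and weight by its year:
  t   CF        PV=CF/(1+0.0265)^t    t·PV
  1       235.00       228.9333       228.9333
  2       235.00       223.0232       446.0463
  3     2,235.00     2,066.3347     6,199.0041
  Σ                  2,518.2911     6,873.9836
Price P = Σ PV = 2,518.2911.
Macaulay duration = Σ(t·PV) / P = 6,873.9836 / 2,518.2911 = 2.72962 years.

2.730 years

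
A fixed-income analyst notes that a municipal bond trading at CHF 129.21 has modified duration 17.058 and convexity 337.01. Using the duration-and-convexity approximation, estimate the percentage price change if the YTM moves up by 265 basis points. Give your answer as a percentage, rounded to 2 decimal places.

-33.37%

Duration effect: -D_mod·Δy = -17.058 × (+0.0265) = -0.452037
Convexity effect: ½·C·(Δy)² = 0.5 × 337.01 × (0.0265)² = +0.11833263625
ΔP/P ≈ -0.452037 + 0.11833263625 = -0.33370436375
= -33.370436375%.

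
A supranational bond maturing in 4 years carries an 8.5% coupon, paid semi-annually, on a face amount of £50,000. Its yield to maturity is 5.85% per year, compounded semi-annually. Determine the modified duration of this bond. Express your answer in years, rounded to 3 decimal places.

Periodic yield y = 0.02925. First find Macaulay duration:
  t   CF        PV=CF/(1+0.02925)^t    t·PV
  1     2,125.00     2,064.6102     2,064.6102
  2     2,125.00     2,005.9365     4,011.8730
  3     2,125.00     1,948.9303     5,846.7909
  4     2,125.00     1,893.5441     7,574.1765
  5     2,125.00     1,839.7320     9,198.6599
  6     2,125.00     1,787.4491    10,724.6945
  7     2,125.00     1,736.6520    12,156.5641
  8    52,125.00    41,388.4405   331,107.5240
  Σ                 54,665.2947   382,684.8931
P = 54,665.2947; Macaulay duration = 382,684.8931 / 54,665.2947 = 7.00051 half-year periods = 3.50025 years.
Modified duration = D_Mac / (1 + y) = 3.50025 / 1.02925 = 3.40078 years.

3.401 years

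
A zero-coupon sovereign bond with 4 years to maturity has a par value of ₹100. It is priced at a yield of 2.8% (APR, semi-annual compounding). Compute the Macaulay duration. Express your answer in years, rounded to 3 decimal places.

4.000 years

A zero-coupon bond has a single cash flow at maturity, so its Macaulay duration equals its maturity: 4 years.
(Equivalently: 8 semi-annual periods ÷ 2 = 4 years.)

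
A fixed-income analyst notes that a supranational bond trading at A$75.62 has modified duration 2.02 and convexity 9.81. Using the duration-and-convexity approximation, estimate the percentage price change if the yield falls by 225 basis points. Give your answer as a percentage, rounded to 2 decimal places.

+4.79%

Duration effect: -D_mod·Δy = -2.02 × (-0.0225) = +0.045450
Convexity effect: ½·C·(Δy)² = 0.5 × 9.81 × (-0.0225)² = +0.00248315625
ΔP/P ≈ +0.045450 + 0.00248315625 = +0.04793315625
= +4.793315625%.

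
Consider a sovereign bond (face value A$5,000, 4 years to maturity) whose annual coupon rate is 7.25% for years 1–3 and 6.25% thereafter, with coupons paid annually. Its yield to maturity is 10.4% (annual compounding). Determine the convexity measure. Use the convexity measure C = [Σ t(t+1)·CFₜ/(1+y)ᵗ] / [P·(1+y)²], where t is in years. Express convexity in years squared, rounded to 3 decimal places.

With y = 0.104:
  t   CF        PV=CF/(1+0.104)^t    t·PV        t(t+1)·PV
  1       362.50       328.3514       328.3514         656.7029
  2       362.50       297.4198       594.8396       1,784.5187
  3       362.50       269.4020       808.2060       3,232.8238
  4     5,312.50     3,576.2070    14,304.8280      71,524.1401
  Σ                  4,471.3802    16,036.2250      77,198.1856
P = 4,471.3802.
Convexity = Σ t(t+1)·PV / [P·(1+y)²] = 77,198.1856 / (4,471.3802 × 1.218816) = 14.16535.

14.165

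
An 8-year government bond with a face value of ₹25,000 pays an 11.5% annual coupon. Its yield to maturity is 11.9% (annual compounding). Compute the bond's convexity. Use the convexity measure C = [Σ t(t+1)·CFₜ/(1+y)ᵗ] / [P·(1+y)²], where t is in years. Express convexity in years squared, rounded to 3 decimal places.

35.221

With y = 0.119:
  t   CF        PV=CF/(1+0.119)^t    t·PV        t(t+1)·PV
  1     2,875.00     2,569.2583     2,569.2583       5,138.5165
  2     2,875.00     2,296.0306     4,592.0612      13,776.1837
  3     2,875.00     2,051.8594     6,155.5781      24,622.3123
  4     2,875.00     1,833.6545     7,334.6179      36,673.0895
  5     2,875.00     1,638.6546     8,193.2729      49,159.6374
  6     2,875.00     1,464.3919     8,786.3516      61,504.4615
  7     2,875.00     1,308.6613     9,160.6288      73,285.0301
  8    27,875.00    11,338.9851    90,711.8806     816,406.9257
  Σ                 24,501.4956   137,503.6494   1,080,566.1568
P = 24,501.4956.
Convexity = Σ t(t+1)·PV / [P·(1+y)²] = 1,080,566.1568 / (24,501.4956 × 1.252161) = 35.22075.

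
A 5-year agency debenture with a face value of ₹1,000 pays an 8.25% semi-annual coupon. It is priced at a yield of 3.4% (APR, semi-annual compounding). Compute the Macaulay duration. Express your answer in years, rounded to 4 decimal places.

4.2851 years

Periodic yield y = 0.017. Discount each cash flow and weight by its period:
  t   CF        PV=CF/(1+0.017)^t    t·PV
  1        41.25        40.5605        40.5605
  2        41.25        39.8825        79.7649
  3        41.25        39.2158       117.6474
  4        41.25        38.5603       154.2411
  5        41.25        37.9157       189.5785
  6        41.25        37.2819       223.6915
  7        41.25        36.6587       256.6110
  8        41.25        36.0459       288.3675
  9        41.25        35.4434       318.9906
  10    1,041.25       879.7221     8,797.2207
  Σ                  1,221.2868    10,466.6738
Price P = Σ PV = 1,221.2868.
Macaulay duration = Σ(t·PV) / P = 10,466.6738 / 1,221.2868 = 8.57020 half-year periods.
In years: 8.57020 / 2 = 4.28510 years.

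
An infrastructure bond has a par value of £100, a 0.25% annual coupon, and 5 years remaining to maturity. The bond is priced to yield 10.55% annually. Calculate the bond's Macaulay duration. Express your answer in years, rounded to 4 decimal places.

Periodic yield y = 0.1055. Discount each cash flow and weight by its year:
  t   CF        PV=CF/(1+0.1055)^t    t·PV
  1         0.25         0.2261         0.2261
  2         0.25         0.2046         0.4091
  3         0.25         0.1850         0.5551
  4         0.25         0.1674         0.6695
  5       100.25        60.7143       303.5713
  Σ                     61.4974       305.4312
Price P = Σ PV = 61.4974.
Macaulay duration = Σ(t·PV) / P = 305.4312 / 61.4974 = 4.96657 years.

4.9666 years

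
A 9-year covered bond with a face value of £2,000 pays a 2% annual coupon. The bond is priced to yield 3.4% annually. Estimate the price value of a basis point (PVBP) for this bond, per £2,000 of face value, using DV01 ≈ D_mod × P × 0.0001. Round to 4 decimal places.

Periodic yield y = 0.034.
  t   CF        PV=CF/(1+0.034)^t    t·PV
  1        40.00        38.6847        38.6847
  2        40.00        37.4127        74.8254
  3        40.00        36.1825       108.5475
  4        40.00        34.9927       139.9709
  5        40.00        33.8421       169.2105
  6        40.00        32.7293       196.3758
  7        40.00        31.6531       221.5717
  8        40.00        30.6123       244.8982
  9     2,040.00     1,509.8900    13,589.0103
  Σ                  1,785.9994    14,783.0950
P = 1,785.9994; D_Mac = 8.27721 yrs; D_mod = 8.00504 yrs.
DV01 ≈ 8.00504 × 1,785.9994 × 0.0001 = 1.429700.

£1.4297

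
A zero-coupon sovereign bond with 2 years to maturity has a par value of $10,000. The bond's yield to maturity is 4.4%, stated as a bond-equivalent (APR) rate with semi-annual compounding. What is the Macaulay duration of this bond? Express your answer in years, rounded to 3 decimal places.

2.000 years

A zero-coupon bond has a single cash flow at maturity, so its Macaulay duration equals its maturity: 2 years.
(Equivalently: 4 semi-annual periods ÷ 2 = 2 years.)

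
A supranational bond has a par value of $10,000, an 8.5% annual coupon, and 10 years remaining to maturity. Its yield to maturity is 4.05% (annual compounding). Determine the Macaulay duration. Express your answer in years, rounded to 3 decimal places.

7.559 years

Periodic yield y = 0.0405. Discount each cash flow and weight by its year:
  t   CF        PV=CF/(1+0.0405)^t    t·PV
  1       850.00       816.9149       816.9149
  2       850.00       785.1177     1,570.2354
  3       850.00       754.5581     2,263.6742
  4       850.00       725.1880     2,900.7519
  5       850.00       696.9610     3,484.8052
  6       850.00       669.8328     4,018.9969
  7       850.00       643.7605     4,506.3236
  8       850.00       618.7030     4,949.6243
  9       850.00       594.6209     5,351.5880
  10   10,850.00     7,294.7245    72,947.2447
  Σ                 13,600.3814   102,810.1591
Price P = Σ PV = 13,600.3814.
Macaulay duration = Σ(t·PV) / P = 102,810.1591 / 13,600.3814 = 7.55936 years.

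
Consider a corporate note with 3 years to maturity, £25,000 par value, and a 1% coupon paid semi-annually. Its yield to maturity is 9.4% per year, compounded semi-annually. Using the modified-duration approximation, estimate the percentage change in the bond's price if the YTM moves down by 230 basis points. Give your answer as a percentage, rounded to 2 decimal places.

Periodic yield y = 0.047. Modified duration first:
  t   CF        PV=CF/(1+0.047)^t    t·PV
  1       125.00       119.3887       119.3887
  2       125.00       114.0294       228.0587
  3       125.00       108.9106       326.7317
  4       125.00       104.0215       416.0862
  5       125.00        99.3520       496.7600
  6    25,125.00    19,073.3062   114,439.8370
  Σ                 19,619.0083   116,026.8623
P = 19,619.0083; D_Mac = 5.91400 half-year periods = 2.95700 yrs; D_mod = 2.95700/(1+0.047) = 2.82426 yrs.
ΔP/P ≈ -D_mod · Δy = -2.82426 × (-0.023) = +0.064958 = +6.4958%.

+6.50%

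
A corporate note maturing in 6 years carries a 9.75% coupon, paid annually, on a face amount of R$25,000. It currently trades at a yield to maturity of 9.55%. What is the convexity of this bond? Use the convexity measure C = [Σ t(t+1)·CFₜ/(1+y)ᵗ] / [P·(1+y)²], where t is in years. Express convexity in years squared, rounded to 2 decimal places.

With y = 0.0955:
  t   CF        PV=CF/(1+0.0955)^t    t·PV        t(t+1)·PV
  1     2,437.50     2,225.0114     2,225.0114       4,450.0228
  2     2,437.50     2,031.0465     4,062.0929      12,186.2788
  3     2,437.50     1,853.9904     5,561.9712      22,247.8847
  4     2,437.50     1,692.3691     6,769.4765      33,847.3827
  5     2,437.50     1,544.8372     7,724.1859      46,345.1156
  6    27,437.50    15,873.4104    95,240.4627     666,683.2388
  Σ                 25,220.6650   121,583.2007     785,759.9235
P = 25,220.6650.
Convexity = Σ t(t+1)·PV / [P·(1+y)²] = 785,759.9235 / (25,220.6650 × 1.200120) = 25.96023.

25.96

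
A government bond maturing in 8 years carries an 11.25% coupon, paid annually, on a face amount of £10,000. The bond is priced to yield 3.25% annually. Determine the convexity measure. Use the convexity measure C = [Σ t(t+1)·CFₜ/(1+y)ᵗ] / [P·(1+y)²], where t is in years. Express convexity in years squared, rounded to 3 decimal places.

46.963

With y = 0.0325:
  t   CF        PV=CF/(1+0.0325)^t    t·PV        t(t+1)·PV
  1     1,125.00     1,089.5884     1,089.5884       2,179.1768
  2     1,125.00     1,055.2914     2,110.5828       6,331.7484
  3     1,125.00     1,022.0740     3,066.2220      12,264.8880
  4     1,125.00       989.9022     3,959.6087      19,798.0436
  5     1,125.00       958.7430     4,793.7152      28,762.2910
  6     1,125.00       928.5647     5,571.3881      38,999.7166
  7     1,125.00       899.3363     6,295.3538      50,362.8301
  8    11,125.00     8,613.4976    68,907.9808     620,171.8272
  Σ                 15,556.9975    95,794.4397     778,870.5217
P = 15,556.9975.
Convexity = Σ t(t+1)·PV / [P·(1+y)²] = 778,870.5217 / (15,556.9975 × 1.066056) = 46.96338.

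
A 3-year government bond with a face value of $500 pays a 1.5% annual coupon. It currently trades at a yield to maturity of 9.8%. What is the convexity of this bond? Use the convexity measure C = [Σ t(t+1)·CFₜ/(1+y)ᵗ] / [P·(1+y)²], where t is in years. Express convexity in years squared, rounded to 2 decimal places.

With y = 0.098:
  t   CF        PV=CF/(1+0.098)^t    t·PV        t(t+1)·PV
  1         7.50         6.8306         6.8306          13.6612
  2         7.50         6.2209        12.4419          37.3257
  3       507.50       383.3796     1,150.1389       4,600.5555
  Σ                    396.4312     1,169.4114       4,651.5424
P = 396.4312.
Convexity = Σ t(t+1)·PV / [P·(1+y)²] = 4,651.5424 / (396.4312 × 1.205604) = 9.73250.

9.73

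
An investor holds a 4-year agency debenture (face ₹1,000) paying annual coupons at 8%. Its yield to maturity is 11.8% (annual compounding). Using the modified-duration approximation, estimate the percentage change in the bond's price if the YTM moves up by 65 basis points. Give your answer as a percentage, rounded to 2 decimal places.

Periodic yield y = 0.118. Modified duration first:
  t   CF        PV=CF/(1+0.118)^t    t·PV
  1        80.00        71.5564        71.5564
  2        80.00        64.0039       128.0078
  3        80.00        57.2486       171.7457
  4     1,080.00       691.2841     2,765.1362
  Σ                    884.0929     3,136.4460
P = 884.0929; D_Mac = 3.54764 yrs; D_mod = 3.54764/(1+0.118) = 3.17321 yrs.
ΔP/P ≈ -D_mod · Δy = -3.17321 × (+0.0065) = -0.020626 = -2.0626%.

-2.06%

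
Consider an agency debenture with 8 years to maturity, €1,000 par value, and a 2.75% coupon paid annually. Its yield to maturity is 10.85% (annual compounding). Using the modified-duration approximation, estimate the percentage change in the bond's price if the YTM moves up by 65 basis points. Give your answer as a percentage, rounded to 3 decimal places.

Periodic yield y = 0.1085. Modified duration first:
  t   CF        PV=CF/(1+0.1085)^t    t·PV
  1        27.50        24.8083        24.8083
  2        27.50        22.3801        44.7601
  3        27.50        20.1895        60.5685
  4        27.50        18.2134        72.8534
  5        27.50        16.4306        82.1531
  6        27.50        14.8224        88.9344
  7        27.50        13.3716        93.6011
  8     1,027.50       450.7090     3,605.6722
  Σ                    580.9248     4,073.3511
P = 580.9248; D_Mac = 7.01184 yrs; D_mod = 7.01184/(1+0.1085) = 6.32552 yrs.
ΔP/P ≈ -D_mod · Δy = -6.32552 × (+0.0065) = -0.041116 = -4.1116%.

-4.112%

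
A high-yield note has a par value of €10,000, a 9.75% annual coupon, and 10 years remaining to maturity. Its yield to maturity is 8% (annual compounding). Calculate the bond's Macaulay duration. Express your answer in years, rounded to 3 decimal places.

6.997 years

Periodic yield y = 0.08. Discount each cash flow and weight by its year:
  t   CF        PV=CF/(1+0.08)^t    t·PV
  1       975.00       902.7778       902.7778
  2       975.00       835.9053     1,671.8107
  3       975.00       773.9864     2,321.9593
  4       975.00       716.6541     2,866.6164
  5       975.00       663.5686     3,317.8431
  6       975.00       614.4154     3,686.4923
  7       975.00       568.9031     3,982.3219
  8       975.00       526.7622     4,214.0973
  9       975.00       487.7427     4,389.6847
  10   10,975.00     5,083.5485    50,835.4853
  Σ                 11,174.2642    78,189.0889
Price P = Σ PV = 11,174.2642.
Macaulay duration = Σ(t·PV) / P = 78,189.0889 / 11,174.2642 = 6.99725 years.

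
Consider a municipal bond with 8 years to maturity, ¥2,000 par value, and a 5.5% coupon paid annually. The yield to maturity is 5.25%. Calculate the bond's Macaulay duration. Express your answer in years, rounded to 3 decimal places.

Periodic yield y = 0.0525. Discount each cash flow and weight by its year:
  t   CF        PV=CF/(1+0.0525)^t    t·PV
  1       110.00       104.5131       104.5131
  2       110.00        99.2998       198.5996
  3       110.00        94.3466       283.0399
  4       110.00        89.6405       358.5620
  5       110.00        85.1691       425.8456
  6       110.00        80.9208       485.5247
  7       110.00        76.8844       538.1905
  8     2,110.00     1,401.2177    11,209.7417
  Σ                  2,031.9920    13,604.0170
Price P = Σ PV = 2,031.9920.
Macaulay duration = Σ(t·PV) / P = 13,604.0170 / 2,031.9920 = 6.69492 years.

6.695 years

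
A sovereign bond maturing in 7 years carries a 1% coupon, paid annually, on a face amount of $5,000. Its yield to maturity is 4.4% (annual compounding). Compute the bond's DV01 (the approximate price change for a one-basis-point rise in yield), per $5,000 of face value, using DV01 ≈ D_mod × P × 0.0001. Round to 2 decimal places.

Periodic yield y = 0.044.
  t   CF        PV=CF/(1+0.044)^t    t·PV
  1        50.00        47.8927        47.8927
  2        50.00        45.8743        91.7485
  3        50.00        43.9409       131.8226
  4        50.00        42.0889       168.3558
  5        50.00        40.3151       201.5754
  6        50.00        38.6160       231.6959
  7     5,050.00     3,735.8367    26,150.8571
  Σ                  3,994.5646    27,023.9479
P = 3,994.5646; D_Mac = 6.76518 yrs; D_mod = 6.48006 yrs.
DV01 ≈ 6.48006 × 3,994.5646 × 0.0001 = 2.588501.

$2.59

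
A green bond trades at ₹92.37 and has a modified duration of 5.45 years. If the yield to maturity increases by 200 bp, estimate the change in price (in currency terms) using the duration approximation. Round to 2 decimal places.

-₹10.07

Duration approximation: ΔP/P ≈ -D_mod · Δy = -5.45 × (+0.02) = -0.109000.
ΔP ≈ 92.37 × (-0.109000) = -10.06833.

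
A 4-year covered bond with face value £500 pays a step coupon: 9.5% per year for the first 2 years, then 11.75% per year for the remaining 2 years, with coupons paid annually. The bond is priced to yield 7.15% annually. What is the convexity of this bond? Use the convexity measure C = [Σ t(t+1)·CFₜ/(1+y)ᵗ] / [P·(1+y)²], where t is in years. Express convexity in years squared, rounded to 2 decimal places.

14.67

With y = 0.0715:
  t   CF        PV=CF/(1+0.0715)^t    t·PV        t(t+1)·PV
  1        47.50        44.3304        44.3304          88.6608
  2        47.50        41.3723        82.7445         248.2336
  3        58.75        47.7564       143.2691         573.0765
  4       558.75       423.8858     1,695.5431       8,477.7153
  Σ                    557.3448     1,965.8871       9,387.6862
P = 557.3448.
Convexity = Σ t(t+1)·PV / [P·(1+y)²] = 9,387.6862 / (557.3448 × 1.148112) = 14.67068.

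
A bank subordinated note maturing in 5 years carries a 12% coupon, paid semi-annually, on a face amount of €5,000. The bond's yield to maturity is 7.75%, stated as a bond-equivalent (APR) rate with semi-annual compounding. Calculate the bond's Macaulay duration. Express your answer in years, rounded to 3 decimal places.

Periodic yield y = 0.03875. Discount each cash flow and weight by its period:
  t   CF        PV=CF/(1+0.03875)^t    t·PV
  1       300.00       288.8087       288.8087
  2       300.00       278.0348       556.0696
  3       300.00       267.6629       802.9886
  4       300.00       257.6779     1,030.7114
  5       300.00       248.0653     1,240.3266
  6       300.00       238.8114     1,432.8683
  7       300.00       229.9027     1,609.3186
  8       300.00       221.3263     1,770.6101
  9       300.00       213.0698     1,917.6283
  10    5,300.00     3,623.8107    36,238.1069
  Σ                  5,867.1704    46,887.4373
Price P = Σ PV = 5,867.1704.
Macaulay duration = Σ(t·PV) / P = 46,887.4373 / 5,867.1704 = 7.99149 half-year periods.
In years: 7.99149 / 2 = 3.99575 years.

3.996 years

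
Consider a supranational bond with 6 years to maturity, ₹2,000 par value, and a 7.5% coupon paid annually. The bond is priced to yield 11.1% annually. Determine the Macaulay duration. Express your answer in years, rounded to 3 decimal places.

4.954 years

Periodic yield y = 0.111. Discount each cash flow and weight by its year:
  t   CF        PV=CF/(1+0.111)^t    t·PV
  1       150.00       135.0135       135.0135
  2       150.00       121.5243       243.0486
  3       150.00       109.3828       328.1484
  4       150.00        98.4544       393.8175
  5       150.00        88.6178       443.0890
  6     2,150.00     1,143.2839     6,859.7037
  Σ                  1,696.2767     8,402.8207
Price P = Σ PV = 1,696.2767.
Macaulay duration = Σ(t·PV) / P = 8,402.8207 / 1,696.2767 = 4.95369 years.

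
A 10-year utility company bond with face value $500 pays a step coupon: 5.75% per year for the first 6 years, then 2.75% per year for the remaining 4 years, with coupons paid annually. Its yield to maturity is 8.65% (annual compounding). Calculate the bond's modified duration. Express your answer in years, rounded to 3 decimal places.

Periodic yield y = 0.0865. First find Macaulay duration:
  t   CF        PV=CF/(1+0.0865)^t    t·PV
  1        28.75        26.4611        26.4611
  2        28.75        24.3545        48.7089
  3        28.75        22.4155        67.2465
  4        28.75        20.6309        82.5237
  5        28.75        18.9884        94.9422
  6        28.75        17.4767       104.8602
  7        13.75         7.6930        53.8509
  8        13.75         7.0805        56.6441
  9        13.75         6.5168        58.6513
  10      513.75       224.1065     2,241.0654
  Σ                    375.7240     2,834.9544
P = 375.7240; Macaulay duration = 2,834.9544 / 375.7240 = 7.54531 years.
Modified duration = D_Mac / (1 + y) = 7.54531 / 1.0865 = 6.94460 years.

6.945 years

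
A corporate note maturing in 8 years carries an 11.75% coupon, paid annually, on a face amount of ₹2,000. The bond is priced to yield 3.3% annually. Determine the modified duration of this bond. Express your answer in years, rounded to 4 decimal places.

Periodic yield y = 0.033. First find Macaulay duration:
  t   CF        PV=CF/(1+0.033)^t    t·PV
  1       235.00       227.4927       227.4927
  2       235.00       220.2253       440.4506
  3       235.00       213.1900       639.5701
  4       235.00       206.3795       825.5180
  5       235.00       199.7866       998.9328
  6       235.00       193.4042     1,160.4253
  7       235.00       187.2258     1,310.5803
  8     2,235.00     1,723.7527    13,790.0215
  Σ                  3,171.4568    19,392.9914
P = 3,171.4568; Macaulay duration = 19,392.9914 / 3,171.4568 = 6.11485 years.
Modified duration = D_Mac / (1 + y) = 6.11485 / 1.033 = 5.91951 years.

5.9195 years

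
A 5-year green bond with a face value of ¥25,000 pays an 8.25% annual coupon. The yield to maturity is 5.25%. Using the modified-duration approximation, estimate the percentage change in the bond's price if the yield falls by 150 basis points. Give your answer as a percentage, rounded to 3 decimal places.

Periodic yield y = 0.0525. Modified duration first:
  t   CF        PV=CF/(1+0.0525)^t    t·PV
  1     2,062.50     1,959.6200     1,959.6200
  2     2,062.50     1,861.8717     3,723.7434
  3     2,062.50     1,768.9992     5,306.9977
  4     2,062.50     1,680.7594     6,723.0375
  5    27,062.50    20,953.5393   104,767.6965
  Σ                 28,224.7895   122,481.0950
P = 28,224.7895; D_Mac = 4.33949 yrs; D_mod = 4.33949/(1+0.0525) = 4.12303 yrs.
ΔP/P ≈ -D_mod · Δy = -4.12303 × (-0.015) = +0.061845 = +6.1845%.

+6.185%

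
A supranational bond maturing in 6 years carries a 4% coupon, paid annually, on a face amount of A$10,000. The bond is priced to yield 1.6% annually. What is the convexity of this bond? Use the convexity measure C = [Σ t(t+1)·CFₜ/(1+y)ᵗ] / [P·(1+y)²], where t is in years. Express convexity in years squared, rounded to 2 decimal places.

36.10

With y = 0.016:
  t   CF        PV=CF/(1+0.016)^t    t·PV        t(t+1)·PV
  1       400.00       393.7008       393.7008         787.4016
  2       400.00       387.5008       775.0016       2,325.0047
  3       400.00       381.3984     1,144.1952       4,576.7808
  4       400.00       375.3921     1,501.5685       7,507.8425
  5       400.00       369.4804     1,847.4022      11,084.4132
  6    10,400.00     9,455.2081    56,731.2486     397,118.7401
  Σ                 11,362.6806    62,393.1168     423,400.1829
P = 11,362.6806.
Convexity = Σ t(t+1)·PV / [P·(1+y)²] = 423,400.1829 / (11,362.6806 × 1.032256) = 36.09797.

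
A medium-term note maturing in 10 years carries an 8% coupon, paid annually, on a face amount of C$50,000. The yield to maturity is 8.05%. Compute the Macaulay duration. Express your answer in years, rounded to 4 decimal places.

Periodic yield y = 0.0805. Discount each cash flow and weight by its year:
  t   CF        PV=CF/(1+0.0805)^t    t·PV
  1     4,000.00     3,701.9898     3,701.9898
  2     4,000.00     3,426.1822     6,852.3643
  3     4,000.00     3,170.9229     9,512.7686
  4     4,000.00     2,934.6810    11,738.7242
  5     4,000.00     2,716.0398    13,580.1992
  6     4,000.00     2,513.6880    15,082.1277
  7     4,000.00     2,326.4118    16,284.8826
  8     4,000.00     2,153.0882    17,224.7056
  9     4,000.00     1,992.6777    17,934.0989
  10   54,000.00    24,896.9443   248,969.4430
  Σ                 49,832.6256   360,881.3039
Price P = Σ PV = 49,832.6256.
Macaulay duration = Σ(t·PV) / P = 360,881.3039 / 49,832.6256 = 7.24187 years.

7.2419 years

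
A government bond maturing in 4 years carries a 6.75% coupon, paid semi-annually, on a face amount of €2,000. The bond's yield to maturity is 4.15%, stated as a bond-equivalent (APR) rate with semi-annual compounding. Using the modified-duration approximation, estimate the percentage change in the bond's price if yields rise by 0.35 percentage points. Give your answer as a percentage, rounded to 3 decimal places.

-1.232%

Periodic yield y = 0.02075. Modified duration first:
  t   CF        PV=CF/(1+0.02075)^t    t·PV
  1        67.50        66.1278        66.1278
  2        67.50        64.7836       129.5672
  3        67.50        63.4667       190.4000
  4        67.50        62.1765       248.7060
  5        67.50        60.9126       304.5628
  6        67.50        59.6743       358.0459
  7        67.50        58.4612       409.2287
  8     2,067.50     1,754.2457    14,033.9652
  Σ                  2,189.8484    15,740.6036
P = 2,189.8484; D_Mac = 7.18799 half-year periods = 3.59399 yrs; D_mod = 3.59399/(1+0.02075) = 3.52093 yrs.
ΔP/P ≈ -D_mod · Δy = -3.52093 × (+0.0035) = -0.012323 = -1.2323%.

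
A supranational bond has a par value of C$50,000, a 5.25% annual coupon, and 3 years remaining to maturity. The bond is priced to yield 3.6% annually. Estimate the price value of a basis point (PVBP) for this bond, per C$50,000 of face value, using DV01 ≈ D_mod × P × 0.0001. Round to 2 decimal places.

Periodic yield y = 0.036.
  t   CF        PV=CF/(1+0.036)^t    t·PV
  1     2,625.00     2,533.7838     2,533.7838
  2     2,625.00     2,445.7372     4,891.4745
  3    52,625.00    47,327.4214   141,982.2641
  Σ                 52,306.9424   149,407.5224
P = 52,306.9424; D_Mac = 2.85636 yrs; D_mod = 2.75711 yrs.
DV01 ≈ 2.75711 × 52,306.9424 × 0.0001 = 14.421576.

C$14.42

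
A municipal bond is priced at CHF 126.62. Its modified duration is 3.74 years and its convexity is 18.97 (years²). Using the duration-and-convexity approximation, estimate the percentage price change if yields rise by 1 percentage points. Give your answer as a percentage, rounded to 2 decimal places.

Duration effect: -D_mod·Δy = -3.74 × (+0.01) = -0.037400
Convexity effect: ½·C·(Δy)² = 0.5 × 18.97 × (0.01)² = +0.0009485
ΔP/P ≈ -0.037400 + 0.0009485 = -0.0364515
= -3.64515%.

-3.65%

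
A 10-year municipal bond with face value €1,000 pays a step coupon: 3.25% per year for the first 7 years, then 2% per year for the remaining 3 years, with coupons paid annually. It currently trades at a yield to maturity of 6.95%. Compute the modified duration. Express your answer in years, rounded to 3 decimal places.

Periodic yield y = 0.0695. First find Macaulay duration:
  t   CF        PV=CF/(1+0.0695)^t    t·PV
  1        32.50        30.3880        30.3880
  2        32.50        28.4133        56.8266
  3        32.50        26.5669        79.7007
  4        32.50        24.8405        99.3620
  5        32.50        23.2263       116.1313
  6        32.50        21.7169       130.3016
  7        32.50        20.3057       142.1399
  8        20.00        11.6838        93.4703
  9        20.00        10.9245        98.3208
  10    1,020.00       520.9455     5,209.4549
  Σ                    719.0115     6,056.0962
P = 719.0115; Macaulay duration = 6,056.0962 / 719.0115 = 8.42281 years.
Modified duration = D_Mac / (1 + y) = 8.42281 / 1.0695 = 7.87546 years.

7.875 years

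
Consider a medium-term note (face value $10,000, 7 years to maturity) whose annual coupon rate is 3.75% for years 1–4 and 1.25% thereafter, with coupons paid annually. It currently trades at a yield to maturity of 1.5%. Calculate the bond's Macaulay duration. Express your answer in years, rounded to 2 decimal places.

Periodic yield y = 0.015. Discount each cash flow and weight by its year:
  t   CF        PV=CF/(1+0.015)^t    t·PV
  1       375.00       369.4581       369.4581
  2       375.00       363.9982       727.9963
  3       375.00       358.6189     1,075.8566
  4       375.00       353.3191     1,413.2763
  5       125.00       116.0325       580.1627
  6       125.00       114.3178       685.9066
  7    10,125.00     9,122.8963    63,860.2738
  Σ                 10,798.6408    68,712.9305
Price P = Σ PV = 10,798.6408.
Macaulay duration = Σ(t·PV) / P = 68,712.9305 / 10,798.6408 = 6.36311 years.

6.36 years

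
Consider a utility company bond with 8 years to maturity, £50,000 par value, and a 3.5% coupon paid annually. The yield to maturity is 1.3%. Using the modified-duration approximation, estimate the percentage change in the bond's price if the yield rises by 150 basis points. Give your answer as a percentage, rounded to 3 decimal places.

-10.649%

Periodic yield y = 0.013. Modified duration first:
  t   CF        PV=CF/(1+0.013)^t    t·PV
  1     1,750.00     1,727.5420     1,727.5420
  2     1,750.00     1,705.3721     3,410.7442
  3     1,750.00     1,683.4868     5,050.4604
  4     1,750.00     1,661.8823     6,647.5293
  5     1,750.00     1,640.5551     8,202.7755
  6     1,750.00     1,619.5016     9,717.0095
  7     1,750.00     1,598.7182    11,191.0277
  8    51,750.00    46,669.6766   373,357.4126
  Σ                 58,306.7347   419,304.5012
P = 58,306.7347; D_Mac = 7.19136 yrs; D_mod = 7.19136/(1+0.013) = 7.09907 yrs.
ΔP/P ≈ -D_mod · Δy = -7.09907 × (+0.015) = -0.106486 = -10.6486%.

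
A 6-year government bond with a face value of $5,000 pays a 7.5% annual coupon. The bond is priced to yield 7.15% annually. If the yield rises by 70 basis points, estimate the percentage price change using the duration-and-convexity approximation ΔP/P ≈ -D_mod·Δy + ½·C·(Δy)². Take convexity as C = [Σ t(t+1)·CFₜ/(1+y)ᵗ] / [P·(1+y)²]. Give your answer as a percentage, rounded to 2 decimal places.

With y = 0.0715:
  t   CF        PV=CF/(1+0.0715)^t    t·PV        t(t+1)·PV
  1       375.00       349.9767       349.9767         699.9533
  2       375.00       326.6231       653.2462       1,959.7387
  3       375.00       304.8279       914.4838       3,657.9350
  4       375.00       284.4871     1,137.9484       5,689.7418
  5       375.00       265.5036     1,327.5179       7,965.1076
  6     5,375.00     3,551.6112    21,309.6672     149,167.6702
  Σ                  5,083.0296    25,692.8401     169,140.1467
P = 5,083.0296; D_Mac = 5.05463 yrs; D_mod = 4.71734 yrs; C = 28.98276.
Duration effect: -4.71734 × (+0.007) = -0.033021
Convexity effect: 0.5 × 28.98276 × (0.007)² = +0.0007101
ΔP/P ≈ -0.033021 + 0.0007101 = -0.032311 = -3.2311%.

-3.23%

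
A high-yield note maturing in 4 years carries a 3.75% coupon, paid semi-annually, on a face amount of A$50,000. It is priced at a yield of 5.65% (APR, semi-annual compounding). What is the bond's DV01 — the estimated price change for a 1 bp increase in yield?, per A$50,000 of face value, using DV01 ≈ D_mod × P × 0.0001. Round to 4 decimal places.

Periodic yield y = 0.02825.
  t   CF        PV=CF/(1+0.02825)^t    t·PV
  1       937.50       911.7433       911.7433
  2       937.50       886.6941     1,773.3883
  3       937.50       862.3332     2,586.9997
  4       937.50       838.6416     3,354.5664
  5       937.50       815.6009     4,078.0044
  6       937.50       793.1932     4,759.1590
  7       937.50       771.4011     5,399.8076
  8    50,937.50    40,761.2863   326,090.2905
  Σ                 46,640.8937   348,953.9592
P = 46,640.8937; D_Mac = 7.48172 half-year periods = 3.74086 yrs; D_mod = 3.63808 yrs.
DV01 ≈ 3.63808 × 46,640.8937 × 0.0001 = 16.968342.

A$16.9683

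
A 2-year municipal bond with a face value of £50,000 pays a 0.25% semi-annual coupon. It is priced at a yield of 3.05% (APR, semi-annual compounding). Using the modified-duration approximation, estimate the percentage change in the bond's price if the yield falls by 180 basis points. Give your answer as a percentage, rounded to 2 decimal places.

Periodic yield y = 0.01525. Modified duration first:
  t   CF        PV=CF/(1+0.01525)^t    t·PV
  1        62.50        61.5612        61.5612
  2        62.50        60.6365       121.2730
  3        62.50        59.7257       179.1770
  4    50,062.50    47,121.6556   188,486.6224
  Σ                 47,303.5789   188,848.6336
P = 47,303.5789; D_Mac = 3.99227 half-year periods = 1.99613 yrs; D_mod = 1.99613/(1+0.01525) = 1.96615 yrs.
ΔP/P ≈ -D_mod · Δy = -1.96615 × (-0.018) = +0.035391 = +3.5391%.

+3.54%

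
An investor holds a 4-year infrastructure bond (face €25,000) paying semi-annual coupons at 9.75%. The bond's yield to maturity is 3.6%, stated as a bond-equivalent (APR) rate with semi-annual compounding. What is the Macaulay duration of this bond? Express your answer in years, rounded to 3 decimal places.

3.473 years

Periodic yield y = 0.018. Discount each cash flow and weight by its period:
  t   CF        PV=CF/(1+0.018)^t    t·PV
  1     1,218.75     1,197.2004     1,197.2004
  2     1,218.75     1,176.0318     2,352.0636
  3     1,218.75     1,155.2375     3,465.7126
  4     1,218.75     1,134.8109     4,539.2438
  5     1,218.75     1,114.7455     5,573.7276
  6     1,218.75     1,095.0349     6,570.2094
  7     1,218.75     1,075.6728     7,529.7095
  8    26,218.75    22,731.5871   181,852.6967
  Σ                 30,680.3210   213,080.5637
Price P = Σ PV = 30,680.3210.
Macaulay duration = Σ(t·PV) / P = 213,080.5637 / 30,680.3210 = 6.94519 half-year periods.
In years: 6.94519 / 2 = 3.47259 years.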